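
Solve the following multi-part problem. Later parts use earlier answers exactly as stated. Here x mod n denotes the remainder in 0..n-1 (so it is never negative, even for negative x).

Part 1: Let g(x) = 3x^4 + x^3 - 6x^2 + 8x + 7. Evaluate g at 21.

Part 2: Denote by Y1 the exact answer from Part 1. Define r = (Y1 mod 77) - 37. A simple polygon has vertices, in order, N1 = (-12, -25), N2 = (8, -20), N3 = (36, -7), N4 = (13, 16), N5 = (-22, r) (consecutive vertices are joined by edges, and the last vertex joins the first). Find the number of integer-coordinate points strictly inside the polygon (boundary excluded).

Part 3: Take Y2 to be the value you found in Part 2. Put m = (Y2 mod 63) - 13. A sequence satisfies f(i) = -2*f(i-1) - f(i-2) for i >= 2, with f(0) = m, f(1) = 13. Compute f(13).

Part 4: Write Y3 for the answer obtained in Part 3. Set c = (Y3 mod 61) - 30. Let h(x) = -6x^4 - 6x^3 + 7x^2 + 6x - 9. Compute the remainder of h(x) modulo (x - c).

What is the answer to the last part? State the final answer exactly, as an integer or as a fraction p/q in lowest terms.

-738368

Part 1: 3*(21)^4 + 1*(21)^3 - 6*(21)^2 + 8*(21)^1 + 7 = (583443) + (9261) + (-2646) + (168) + (7) = 590233; answer 590233
Part 2: Y1 = 590233; r = -9; cross terms: (-12*-20 - 8*-25)=440, (8*-7 - 36*-20)=664, (36*16 - 13*-7)=667, (13*-9 - -22*16)=235, (-22*-25 - -12*-9)=442; twice the area = |2448| = 2448; area = 1224; boundary points = 5 + 1 + 23 + 5 + 2 = 36; strictly interior points = area - boundary/2 + 1 = 1207; answer 1207
Part 3: Y2 = 1207; m = -3; f(2) = -2*(13) - 1*(-3) = -23; iterating: f(2)=-23, f(3)=33, f(4)=-43, f(5)=53, f(6)=-63, f(7)=73, f(8)=-83, f(9)=93, f(10)=-103, f(11)=113, f(12)=-123, f(13)=133; answer 133
Part 4: Y3 = 133; c = -19; remainder = value at the root: -6*(-19)^4 - 6*(-19)^3 + 7*(-19)^2 + 6*(-19)^1 - 9 = (-781926) + (41154) + (2527) + (-114) + (-9) = -738368; answer -738368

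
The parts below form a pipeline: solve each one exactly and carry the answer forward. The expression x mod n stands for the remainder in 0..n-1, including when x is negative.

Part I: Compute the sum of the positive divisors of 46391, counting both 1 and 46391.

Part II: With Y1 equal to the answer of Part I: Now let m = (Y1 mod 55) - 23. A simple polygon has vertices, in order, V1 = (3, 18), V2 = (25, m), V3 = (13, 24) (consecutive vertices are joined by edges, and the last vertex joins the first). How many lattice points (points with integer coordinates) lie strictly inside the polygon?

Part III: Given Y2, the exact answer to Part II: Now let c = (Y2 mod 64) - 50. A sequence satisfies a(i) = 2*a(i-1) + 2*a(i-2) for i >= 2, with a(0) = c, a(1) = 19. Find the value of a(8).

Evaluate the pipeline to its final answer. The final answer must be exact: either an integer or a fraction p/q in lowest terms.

Part I: 46391 = 23 * 2017; sigma = (1 + 23) * (1 + 2017) = 24 * 2018 = 48432; answer 48432
Part II: Y1 = 48432; m = 9; cross terms: (3*9 - 25*18)=-423, (25*24 - 13*9)=483, (13*18 - 3*24)=162; twice the area = |222| = 222; area = 111; boundary points = 1 + 3 + 2 = 6; strictly interior points = area - boundary/2 + 1 = 109; answer 109
Part III: Y2 = 109; c = -5; a(2) = 2*(19) + 2*(-5) = 28; iterating: a(2)=28, a(3)=94, a(4)=244, a(5)=676, a(6)=1840, a(7)=5032, a(8)=13744; answer 13744

13744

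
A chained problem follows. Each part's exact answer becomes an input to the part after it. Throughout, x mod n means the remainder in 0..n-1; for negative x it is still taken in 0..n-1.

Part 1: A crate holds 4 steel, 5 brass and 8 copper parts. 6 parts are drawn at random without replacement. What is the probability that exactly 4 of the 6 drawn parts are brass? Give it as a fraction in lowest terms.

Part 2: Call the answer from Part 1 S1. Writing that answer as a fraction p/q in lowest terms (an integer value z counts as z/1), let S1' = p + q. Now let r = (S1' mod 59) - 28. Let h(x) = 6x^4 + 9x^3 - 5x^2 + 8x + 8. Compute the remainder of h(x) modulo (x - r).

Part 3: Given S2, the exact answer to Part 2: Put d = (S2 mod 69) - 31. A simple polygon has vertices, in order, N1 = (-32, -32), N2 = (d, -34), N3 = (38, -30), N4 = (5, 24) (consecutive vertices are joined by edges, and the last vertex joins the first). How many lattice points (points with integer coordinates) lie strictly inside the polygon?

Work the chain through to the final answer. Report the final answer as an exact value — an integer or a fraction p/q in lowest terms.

2031

Part 1: total draws C(17,6) = 12376; favorable C(5,4)*C(12,2) = 330; P = 165/6188; answer 165/6188
Part 2: S1 = 165/6188; threaded value p + q = 6353; r = 12; remainder = value at the root: 6*(12)^4 + 9*(12)^3 - 5*(12)^2 + 8*(12)^1 + 8 = (124416) + (15552) + (-720) + (96) + (8) = 139352; answer 139352
Part 3: S2 = 139352; d = 10; cross terms: (-32*-34 - 10*-32)=1408, (10*-30 - 38*-34)=992, (38*24 - 5*-30)=1062, (5*-32 - -32*24)=608; twice the area = |4070| = 4070; area = 2035; boundary points = 2 + 4 + 3 + 1 = 10; strictly interior points = area - boundary/2 + 1 = 2031; answer 2031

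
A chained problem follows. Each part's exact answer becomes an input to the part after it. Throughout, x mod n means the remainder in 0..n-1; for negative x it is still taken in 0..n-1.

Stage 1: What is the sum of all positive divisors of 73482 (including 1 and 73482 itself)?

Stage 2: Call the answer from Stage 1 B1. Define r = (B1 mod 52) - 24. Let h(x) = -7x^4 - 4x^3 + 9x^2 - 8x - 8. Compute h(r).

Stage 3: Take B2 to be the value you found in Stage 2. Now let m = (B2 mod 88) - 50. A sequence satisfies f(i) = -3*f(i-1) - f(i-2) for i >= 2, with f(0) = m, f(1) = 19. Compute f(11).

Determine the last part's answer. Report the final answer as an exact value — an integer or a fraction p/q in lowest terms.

268859

Stage 1: 73482 = 2 * 3 * 37 * 331; sigma = (1 + 2) * (1 + 3) * (1 + 37) * (1 + 331) = 3 * 4 * 38 * 332 = 151392; answer 151392
Stage 2: B1 = 151392; r = -4; -7*(-4)^4 - 4*(-4)^3 + 9*(-4)^2 - 8*(-4)^1 - 8 = (-1792) + (256) + (144) + (32) + (-8) = -1368; answer -1368
Stage 3: B2 = -1368; m = -10; f(2) = -3*(19) - 1*(-10) = -47; iterating: f(2)=-47, f(3)=122, f(4)=-319, f(5)=835, f(6)=-2186, f(7)=5723, f(8)=-14983, f(9)=39226, f(10)=-102695, f(11)=268859; answer 268859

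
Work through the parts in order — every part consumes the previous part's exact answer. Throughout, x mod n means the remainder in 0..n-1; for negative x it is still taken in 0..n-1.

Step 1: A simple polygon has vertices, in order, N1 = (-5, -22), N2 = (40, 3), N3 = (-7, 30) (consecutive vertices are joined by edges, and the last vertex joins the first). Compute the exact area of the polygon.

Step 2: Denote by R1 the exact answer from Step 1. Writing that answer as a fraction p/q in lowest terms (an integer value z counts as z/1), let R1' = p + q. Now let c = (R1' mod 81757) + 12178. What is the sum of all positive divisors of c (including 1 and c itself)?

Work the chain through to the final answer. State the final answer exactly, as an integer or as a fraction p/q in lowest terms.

Step 1: cross terms: (-5*3 - 40*-22)=865, (40*30 - -7*3)=1221, (-7*-22 - -5*30)=304; twice the area = |2390| = 2390; area = 1195; answer 1195
Step 2: R1 = 1195; threaded value p + q = 1196; c = 13374; 13374 = 2 * 3^2 * 743; sigma = (1 + 2) * (1 + 3 + 9) * (1 + 743) = 3 * 13 * 744 = 29016; answer 29016

29016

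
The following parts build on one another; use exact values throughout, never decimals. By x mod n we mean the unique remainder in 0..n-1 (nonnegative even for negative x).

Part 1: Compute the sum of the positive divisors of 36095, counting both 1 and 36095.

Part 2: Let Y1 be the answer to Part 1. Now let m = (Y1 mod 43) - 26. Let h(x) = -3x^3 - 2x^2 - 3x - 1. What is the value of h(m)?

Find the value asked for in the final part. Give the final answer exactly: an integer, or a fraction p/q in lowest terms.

Part 1: 36095 = 5 * 7219; sigma = (1 + 5) * (1 + 7219) = 6 * 7220 = 43320; answer 43320
Part 2: Y1 = 43320; m = -7; -3*(-7)^3 - 2*(-7)^2 - 3*(-7)^1 - 1 = (1029) + (-98) + (21) + (-1) = 951; answer 951

951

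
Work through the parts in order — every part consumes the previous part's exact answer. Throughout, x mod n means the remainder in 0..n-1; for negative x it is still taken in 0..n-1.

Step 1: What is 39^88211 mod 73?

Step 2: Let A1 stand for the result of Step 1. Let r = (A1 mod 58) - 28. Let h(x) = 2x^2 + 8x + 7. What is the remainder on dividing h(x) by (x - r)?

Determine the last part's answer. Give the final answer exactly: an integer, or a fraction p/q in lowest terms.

Step 1: squarings mod 73: 39^1=39, 39^2=61, 39^4=71, 39^8=4, 39^16=16, 39^32=37, 39^64=55, 39^128=32, 39^256=2, 39^512=4, 39^1024=16, 39^2048=37, 39^4096=55, 39^8192=32, 39^16384=2, 39^32768=4, 39^65536=16; 39^88211 = 39^1 * 39^2 * 39^16 * 39^128 * 39^2048 * 39^4096 * 39^16384 * 39^65536 = 26 (mod 73); answer 26
Step 2: A1 = 26; r = -2; remainder = value at the root: 2*(-2)^2 + 8*(-2)^1 + 7 = (8) + (-16) + (7) = -1; answer -1

-1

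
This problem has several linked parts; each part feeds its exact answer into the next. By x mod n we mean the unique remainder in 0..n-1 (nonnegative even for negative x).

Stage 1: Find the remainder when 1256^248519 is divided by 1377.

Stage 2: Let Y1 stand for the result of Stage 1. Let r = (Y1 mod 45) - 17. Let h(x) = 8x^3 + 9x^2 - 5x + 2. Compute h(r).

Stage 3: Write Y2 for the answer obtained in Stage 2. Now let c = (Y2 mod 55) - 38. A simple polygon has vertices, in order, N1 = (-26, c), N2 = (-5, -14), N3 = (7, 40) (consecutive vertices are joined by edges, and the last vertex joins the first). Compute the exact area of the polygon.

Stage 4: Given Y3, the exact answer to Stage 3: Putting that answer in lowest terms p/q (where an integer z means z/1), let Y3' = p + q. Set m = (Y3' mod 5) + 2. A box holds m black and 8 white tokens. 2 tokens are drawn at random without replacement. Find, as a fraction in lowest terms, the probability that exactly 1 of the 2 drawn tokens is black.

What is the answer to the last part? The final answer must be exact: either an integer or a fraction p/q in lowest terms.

Stage 1: squarings mod 1377: 1256^1=1256, 1256^2=871, 1256^4=1291, 1256^8=511, 1256^16=868, 1256^32=205, 1256^64=715, 1256^128=358, 1256^256=103, 1256^512=970, 1256^1024=409, 1256^2048=664, 1256^4096=256, 1256^8192=817, 1256^16384=1021, 1256^32768=52, 1256^65536=1327, 1256^131072=1123; 1256^248519 = 1256^1 * 1256^2 * 1256^4 * 1256^64 * 1256^128 * 1256^512 * 1256^2048 * 1256^16384 * 1256^32768 * 1256^65536 * 1256^131072 = 722 (mod 1377); answer 722
Stage 2: Y1 = 722; r = -15; 8*(-15)^3 + 9*(-15)^2 - 5*(-15)^1 + 2 = (-27000) + (2025) + (75) + (2) = -24898; answer -24898
Stage 3: Y2 = -24898; c = -21; cross terms: (-26*-14 - -5*-21)=259, (-5*40 - 7*-14)=-102, (7*-21 - -26*40)=893; twice the area = |1050| = 1050; area = 525; answer 525
Stage 4: Y3 = 525; threaded value p + q = 526; m = 3; total draws C(11,2) = 55; favorable C(3,1)*C(8,1) = 24; P = 24/55; answer 24/55

24/55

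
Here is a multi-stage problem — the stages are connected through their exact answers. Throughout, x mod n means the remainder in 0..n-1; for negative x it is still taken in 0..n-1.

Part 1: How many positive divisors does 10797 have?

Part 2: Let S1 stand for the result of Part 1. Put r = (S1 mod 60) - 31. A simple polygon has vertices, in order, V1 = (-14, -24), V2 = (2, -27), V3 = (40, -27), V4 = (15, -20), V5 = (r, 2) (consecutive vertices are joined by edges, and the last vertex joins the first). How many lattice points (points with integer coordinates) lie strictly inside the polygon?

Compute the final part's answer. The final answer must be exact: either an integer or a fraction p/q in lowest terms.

583

Part 1: 10797 = 3 * 59 * 61; number of divisors = (1+1) * (1+1) * (1+1) = 8; answer 8
Part 2: S1 = 8; r = -23; cross terms: (-14*-27 - 2*-24)=426, (2*-27 - 40*-27)=1026, (40*-20 - 15*-27)=-395, (15*2 - -23*-20)=-430, (-23*-24 - -14*2)=580; twice the area = |1207| = 1207; area = 1207/2; boundary points = 1 + 38 + 1 + 2 + 1 = 43; strictly interior points = area - boundary/2 + 1 = 583; answer 583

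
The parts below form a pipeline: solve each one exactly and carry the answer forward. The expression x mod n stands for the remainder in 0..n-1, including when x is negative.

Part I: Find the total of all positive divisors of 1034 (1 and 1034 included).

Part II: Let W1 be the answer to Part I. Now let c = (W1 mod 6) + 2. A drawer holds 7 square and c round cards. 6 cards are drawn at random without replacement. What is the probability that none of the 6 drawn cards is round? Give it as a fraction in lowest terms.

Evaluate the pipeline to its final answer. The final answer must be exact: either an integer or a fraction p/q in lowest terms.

Part I: 1034 = 2 * 11 * 47; sigma = (1 + 2) * (1 + 11) * (1 + 47) = 3 * 12 * 48 = 1728; answer 1728
Part II: W1 = 1728; c = 2; total draws C(9,6) = 84; favorable C(7,6) = 7; P = 1/12; answer 1/12

1/12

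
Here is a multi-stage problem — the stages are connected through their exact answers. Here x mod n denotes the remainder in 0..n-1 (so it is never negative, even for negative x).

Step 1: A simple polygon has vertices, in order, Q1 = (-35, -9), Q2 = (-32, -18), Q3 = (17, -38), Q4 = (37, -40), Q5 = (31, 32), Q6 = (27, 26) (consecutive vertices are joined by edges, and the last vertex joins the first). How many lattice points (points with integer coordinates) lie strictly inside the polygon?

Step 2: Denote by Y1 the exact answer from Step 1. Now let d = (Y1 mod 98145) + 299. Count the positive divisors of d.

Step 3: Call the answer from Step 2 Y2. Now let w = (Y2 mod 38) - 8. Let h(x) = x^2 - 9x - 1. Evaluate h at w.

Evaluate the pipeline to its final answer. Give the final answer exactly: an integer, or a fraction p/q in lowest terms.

Step 1: cross terms: (-35*-18 - -32*-9)=342, (-32*-38 - 17*-18)=1522, (17*-40 - 37*-38)=726, (37*32 - 31*-40)=2424, (31*26 - 27*32)=-58, (27*-9 - -35*26)=667; twice the area = |5623| = 5623; area = 5623/2; boundary points = 3 + 1 + 2 + 6 + 2 + 1 = 15; strictly interior points = area - boundary/2 + 1 = 2805; answer 2805
Step 2: Y1 = 2805; d = 3104; 3104 = 2^5 * 97; number of divisors = (5+1) * (1+1) = 12; answer 12
Step 3: Y2 = 12; w = 4; 1*(4)^2 - 9*(4)^1 - 1 = (16) + (-36) + (-1) = -21; answer -21

-21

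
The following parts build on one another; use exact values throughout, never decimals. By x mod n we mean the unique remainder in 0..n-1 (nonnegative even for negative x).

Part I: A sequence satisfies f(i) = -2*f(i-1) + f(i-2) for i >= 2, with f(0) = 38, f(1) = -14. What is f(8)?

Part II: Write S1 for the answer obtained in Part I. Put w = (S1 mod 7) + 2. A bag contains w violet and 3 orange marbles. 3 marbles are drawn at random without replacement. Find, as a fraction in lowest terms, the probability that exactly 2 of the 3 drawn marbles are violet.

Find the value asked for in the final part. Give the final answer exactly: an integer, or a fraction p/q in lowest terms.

15/28

Part I: f(2) = -2*(-14) + 1*(38) = 66; iterating: f(2)=66, f(3)=-146, f(4)=358, f(5)=-862, f(6)=2082, f(7)=-5026, f(8)=12134; answer 12134
Part II: S1 = 12134; w = 5; total draws C(8,3) = 56; favorable C(5,2)*C(3,1) = 30; P = 15/28; answer 15/28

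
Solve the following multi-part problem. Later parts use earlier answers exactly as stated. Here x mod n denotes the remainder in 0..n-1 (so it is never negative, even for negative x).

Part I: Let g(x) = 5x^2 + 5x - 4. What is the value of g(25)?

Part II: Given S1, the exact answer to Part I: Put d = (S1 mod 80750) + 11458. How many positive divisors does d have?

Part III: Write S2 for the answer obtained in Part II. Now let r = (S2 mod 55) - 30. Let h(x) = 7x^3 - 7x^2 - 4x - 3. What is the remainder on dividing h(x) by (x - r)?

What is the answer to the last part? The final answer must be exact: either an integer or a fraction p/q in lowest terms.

-58723

Part I: 5*(25)^2 + 5*(25)^1 - 4 = (3125) + (125) + (-4) = 3246; answer 3246
Part II: S1 = 3246; d = 14704; 14704 = 2^4 * 919; number of divisors = (4+1) * (1+1) = 10; answer 10
Part III: S2 = 10; r = -20; remainder = value at the root: 7*(-20)^3 - 7*(-20)^2 - 4*(-20)^1 - 3 = (-56000) + (-2800) + (80) + (-3) = -58723; answer -58723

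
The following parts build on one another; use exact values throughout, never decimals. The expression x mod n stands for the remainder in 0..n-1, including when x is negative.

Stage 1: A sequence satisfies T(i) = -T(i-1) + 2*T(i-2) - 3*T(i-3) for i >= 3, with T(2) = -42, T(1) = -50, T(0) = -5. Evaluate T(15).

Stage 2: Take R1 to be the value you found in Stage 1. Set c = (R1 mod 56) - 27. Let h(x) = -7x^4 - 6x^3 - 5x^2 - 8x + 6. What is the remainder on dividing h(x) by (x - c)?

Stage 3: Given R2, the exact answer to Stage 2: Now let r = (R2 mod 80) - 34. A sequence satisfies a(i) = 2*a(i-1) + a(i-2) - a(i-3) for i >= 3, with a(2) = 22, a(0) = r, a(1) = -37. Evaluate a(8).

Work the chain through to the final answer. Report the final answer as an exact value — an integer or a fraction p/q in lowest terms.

Stage 1: T(3) = -1*(-42) + 2*(-50) - 3*(-5) = -43; iterating: T(3)=-43, T(4)=109, T(5)=-69, T(6)=416, T(7)=-881, T(8)=1920, T(9)=-4930, T(10)=11413, T(11)=-27033, T(12)=64649, T(13)=-152954, T(14)=363351, T(15)=-863206; answer -863206
Stage 2: R1 = -863206; c = 7; remainder = value at the root: -7*(7)^4 - 6*(7)^3 - 5*(7)^2 - 8*(7)^1 + 6 = (-16807) + (-2058) + (-245) + (-56) + (6) = -19160; answer -19160
Stage 3: R2 = -19160; r = 6; a(3) = 2*(22) + 1*(-37) - 1*(6) = 1; iterating: a(3)=1, a(4)=61, a(5)=101, a(6)=262, a(7)=564, a(8)=1289; answer 1289

1289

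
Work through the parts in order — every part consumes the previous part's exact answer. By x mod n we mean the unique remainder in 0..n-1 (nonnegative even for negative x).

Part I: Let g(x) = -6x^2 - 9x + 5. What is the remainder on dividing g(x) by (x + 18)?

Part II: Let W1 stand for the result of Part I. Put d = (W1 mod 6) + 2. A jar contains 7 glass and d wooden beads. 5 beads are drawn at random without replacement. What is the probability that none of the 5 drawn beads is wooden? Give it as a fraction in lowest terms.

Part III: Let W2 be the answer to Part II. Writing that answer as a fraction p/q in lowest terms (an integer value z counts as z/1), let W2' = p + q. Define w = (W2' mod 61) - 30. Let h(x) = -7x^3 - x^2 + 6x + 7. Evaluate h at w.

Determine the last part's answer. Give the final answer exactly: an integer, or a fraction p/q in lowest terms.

-23753

Part I: remainder = value at the root: -6*(-18)^2 - 9*(-18)^1 + 5 = (-1944) + (162) + (5) = -1777; answer -1777
Part II: W1 = -1777; d = 7; total draws C(14,5) = 2002; favorable C(7,5) = 21; P = 3/286; answer 3/286
Part III: W2 = 3/286; threaded value p + q = 289; w = 15; -7*(15)^3 - 1*(15)^2 + 6*(15)^1 + 7 = (-23625) + (-225) + (90) + (7) = -23753; answer -23753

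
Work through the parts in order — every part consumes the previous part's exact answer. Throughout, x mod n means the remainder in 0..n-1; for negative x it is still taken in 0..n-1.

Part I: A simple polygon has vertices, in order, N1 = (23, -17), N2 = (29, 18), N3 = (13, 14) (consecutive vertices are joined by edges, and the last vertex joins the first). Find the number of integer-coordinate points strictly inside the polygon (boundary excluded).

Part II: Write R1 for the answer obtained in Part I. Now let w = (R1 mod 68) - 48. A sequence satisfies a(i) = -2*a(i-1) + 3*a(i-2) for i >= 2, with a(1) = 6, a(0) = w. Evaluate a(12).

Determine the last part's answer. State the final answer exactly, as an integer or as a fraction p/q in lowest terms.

Part I: cross terms: (23*18 - 29*-17)=907, (29*14 - 13*18)=172, (13*-17 - 23*14)=-543; twice the area = |536| = 536; area = 268; boundary points = 1 + 4 + 1 = 6; strictly interior points = area - boundary/2 + 1 = 266; answer 266
Part II: R1 = 266; w = 14; a(2) = -2*(6) + 3*(14) = 30; iterating: a(2)=30, a(3)=-42, a(4)=174, a(5)=-474, a(6)=1470, a(7)=-4362, a(8)=13134, a(9)=-39354, a(10)=118110, a(11)=-354282, a(12)=1062894; answer 1062894

1062894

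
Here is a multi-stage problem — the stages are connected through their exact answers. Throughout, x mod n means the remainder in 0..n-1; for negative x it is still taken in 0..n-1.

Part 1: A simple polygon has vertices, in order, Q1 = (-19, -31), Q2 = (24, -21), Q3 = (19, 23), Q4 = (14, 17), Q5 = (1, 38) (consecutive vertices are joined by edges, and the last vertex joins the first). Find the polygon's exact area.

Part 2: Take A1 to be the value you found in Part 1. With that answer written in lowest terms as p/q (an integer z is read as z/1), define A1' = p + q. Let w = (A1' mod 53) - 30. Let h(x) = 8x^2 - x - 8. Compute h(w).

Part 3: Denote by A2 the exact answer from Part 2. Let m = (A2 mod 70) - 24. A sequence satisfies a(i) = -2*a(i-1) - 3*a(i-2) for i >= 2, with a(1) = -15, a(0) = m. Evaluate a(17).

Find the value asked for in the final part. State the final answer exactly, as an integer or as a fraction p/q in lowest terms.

Part 1: cross terms: (-19*-21 - 24*-31)=1143, (24*23 - 19*-21)=951, (19*17 - 14*23)=1, (14*38 - 1*17)=515, (1*-31 - -19*38)=691; twice the area = |3301| = 3301; area = 3301/2; answer 3301/2
Part 2: A1 = 3301/2; threaded value p + q = 3303; w = -13; 8*(-13)^2 - 1*(-13)^1 - 8 = (1352) + (13) + (-8) = 1357; answer 1357
Part 3: A2 = 1357; m = 3; a(2) = -2*(-15) - 3*(3) = 21; iterating: a(2)=21, a(3)=3, a(4)=-69, a(5)=129, a(6)=-51, a(7)=-285, a(8)=723, a(9)=-591, a(10)=-987, a(11)=3747, a(12)=-4533, a(13)=-2175, a(14)=17949, a(15)=-29373, a(16)=4899, a(17)=78321; answer 78321

78321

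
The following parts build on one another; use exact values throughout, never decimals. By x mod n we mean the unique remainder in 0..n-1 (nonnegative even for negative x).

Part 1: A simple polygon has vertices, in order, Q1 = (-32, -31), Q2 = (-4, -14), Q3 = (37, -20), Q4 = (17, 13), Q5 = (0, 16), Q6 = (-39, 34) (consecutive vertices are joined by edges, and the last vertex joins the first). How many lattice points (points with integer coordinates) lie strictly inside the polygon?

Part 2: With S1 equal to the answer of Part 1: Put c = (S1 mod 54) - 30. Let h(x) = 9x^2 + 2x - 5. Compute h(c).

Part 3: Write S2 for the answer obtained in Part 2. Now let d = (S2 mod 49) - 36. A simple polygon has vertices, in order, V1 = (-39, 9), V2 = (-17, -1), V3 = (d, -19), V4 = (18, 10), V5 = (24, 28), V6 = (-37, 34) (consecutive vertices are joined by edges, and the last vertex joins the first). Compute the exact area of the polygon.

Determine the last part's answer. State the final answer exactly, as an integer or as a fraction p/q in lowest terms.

Part 1: cross terms: (-32*-14 - -4*-31)=324, (-4*-20 - 37*-14)=598, (37*13 - 17*-20)=821, (17*16 - 0*13)=272, (0*34 - -39*16)=624, (-39*-31 - -32*34)=2297; twice the area = |4936| = 4936; area = 2468; boundary points = 1 + 1 + 1 + 1 + 3 + 1 = 8; strictly interior points = area - boundary/2 + 1 = 2465; answer 2465
Part 2: S1 = 2465; c = 5; 9*(5)^2 + 2*(5)^1 - 5 = (225) + (10) + (-5) = 230; answer 230
Part 3: S2 = 230; d = -2; cross terms: (-39*-1 - -17*9)=192, (-17*-19 - -2*-1)=321, (-2*10 - 18*-19)=322, (18*28 - 24*10)=264, (24*34 - -37*28)=1852, (-37*9 - -39*34)=993; twice the area = |3944| = 3944; area = 1972; answer 1972

1972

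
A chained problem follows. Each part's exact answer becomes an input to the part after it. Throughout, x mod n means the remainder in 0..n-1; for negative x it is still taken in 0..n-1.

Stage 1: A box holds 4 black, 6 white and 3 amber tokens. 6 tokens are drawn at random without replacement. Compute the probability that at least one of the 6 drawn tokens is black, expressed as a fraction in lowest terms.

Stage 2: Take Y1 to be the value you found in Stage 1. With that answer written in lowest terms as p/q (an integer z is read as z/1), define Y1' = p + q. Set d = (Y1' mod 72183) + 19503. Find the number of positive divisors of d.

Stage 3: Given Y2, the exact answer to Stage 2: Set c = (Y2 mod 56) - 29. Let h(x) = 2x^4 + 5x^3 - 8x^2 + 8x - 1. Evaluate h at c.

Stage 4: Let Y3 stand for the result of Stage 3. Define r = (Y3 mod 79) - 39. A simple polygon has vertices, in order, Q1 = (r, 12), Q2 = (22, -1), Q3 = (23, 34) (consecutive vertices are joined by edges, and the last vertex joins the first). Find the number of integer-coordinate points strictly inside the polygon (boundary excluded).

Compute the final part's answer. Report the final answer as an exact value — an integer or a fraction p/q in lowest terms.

Stage 1: total draws C(13,6) = 1716; complement C(9,6) = 84; favorable 1716 - 84 = 1632; P = 136/143; answer 136/143
Stage 2: Y1 = 136/143; threaded value p + q = 279; d = 19782; 19782 = 2 * 3^2 * 7 * 157; number of divisors = (1+1) * (2+1) * (1+1) * (1+1) = 24; answer 24
Stage 3: Y2 = 24; c = -5; 2*(-5)^4 + 5*(-5)^3 - 8*(-5)^2 + 8*(-5)^1 - 1 = (1250) + (-625) + (-200) + (-40) + (-1) = 384; answer 384
Stage 4: Y3 = 384; r = 29; cross terms: (29*-1 - 22*12)=-293, (22*34 - 23*-1)=771, (23*12 - 29*34)=-710; twice the area = |-232| = 232; area = 116; boundary points = 1 + 1 + 2 = 4; strictly interior points = area - boundary/2 + 1 = 115; answer 115

115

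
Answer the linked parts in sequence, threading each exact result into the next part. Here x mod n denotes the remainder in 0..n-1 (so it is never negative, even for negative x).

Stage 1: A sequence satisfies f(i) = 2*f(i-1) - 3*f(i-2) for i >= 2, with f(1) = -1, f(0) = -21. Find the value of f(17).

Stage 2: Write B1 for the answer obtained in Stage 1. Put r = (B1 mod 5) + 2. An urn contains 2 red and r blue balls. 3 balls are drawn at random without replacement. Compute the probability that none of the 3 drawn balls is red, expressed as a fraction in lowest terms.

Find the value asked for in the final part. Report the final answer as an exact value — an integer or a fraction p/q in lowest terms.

1/10

Stage 1: f(2) = 2*(-1) - 3*(-21) = 61; iterating: f(2)=61, f(3)=125, f(4)=67, f(5)=-241, f(6)=-683, f(7)=-643, f(8)=763, f(9)=3455, f(10)=4621, f(11)=-1123, f(12)=-16109, f(13)=-28849, f(14)=-9371, f(15)=67805, f(16)=163723, f(17)=124031; answer 124031
Stage 2: B1 = 124031; r = 3; total draws C(5,3) = 10; favorable C(3,3) = 1; P = 1/10; answer 1/10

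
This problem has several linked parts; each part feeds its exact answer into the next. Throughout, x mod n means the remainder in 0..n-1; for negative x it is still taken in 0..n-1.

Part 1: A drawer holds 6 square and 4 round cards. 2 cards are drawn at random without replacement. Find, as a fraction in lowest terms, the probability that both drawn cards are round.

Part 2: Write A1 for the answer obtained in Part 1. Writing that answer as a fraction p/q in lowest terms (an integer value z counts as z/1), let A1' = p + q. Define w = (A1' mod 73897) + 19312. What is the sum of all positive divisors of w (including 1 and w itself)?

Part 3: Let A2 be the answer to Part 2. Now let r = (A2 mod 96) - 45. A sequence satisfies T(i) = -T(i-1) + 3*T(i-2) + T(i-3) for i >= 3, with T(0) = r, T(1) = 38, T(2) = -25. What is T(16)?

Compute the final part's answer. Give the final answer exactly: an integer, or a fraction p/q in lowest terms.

Part 1: total draws C(10,2) = 45; favorable C(4,2) = 6; P = 2/15; answer 2/15
Part 2: A1 = 2/15; threaded value p + q = 17; w = 19329; 19329 = 3 * 17 * 379; sigma = (1 + 3) * (1 + 17) * (1 + 379) = 4 * 18 * 380 = 27360; answer 27360
Part 3: A2 = 27360; r = -45; T(3) = -1*(-25) + 3*(38) + 1*(-45) = 94; iterating: T(3)=94, T(4)=-131, T(5)=388, T(6)=-687, T(7)=1720, T(8)=-3393, T(9)=7866, T(10)=-16325, T(11)=36530, T(12)=-77639, T(13)=170904, T(14)=-367291, T(15)=802364, T(16)=-1733333; answer -1733333

-1733333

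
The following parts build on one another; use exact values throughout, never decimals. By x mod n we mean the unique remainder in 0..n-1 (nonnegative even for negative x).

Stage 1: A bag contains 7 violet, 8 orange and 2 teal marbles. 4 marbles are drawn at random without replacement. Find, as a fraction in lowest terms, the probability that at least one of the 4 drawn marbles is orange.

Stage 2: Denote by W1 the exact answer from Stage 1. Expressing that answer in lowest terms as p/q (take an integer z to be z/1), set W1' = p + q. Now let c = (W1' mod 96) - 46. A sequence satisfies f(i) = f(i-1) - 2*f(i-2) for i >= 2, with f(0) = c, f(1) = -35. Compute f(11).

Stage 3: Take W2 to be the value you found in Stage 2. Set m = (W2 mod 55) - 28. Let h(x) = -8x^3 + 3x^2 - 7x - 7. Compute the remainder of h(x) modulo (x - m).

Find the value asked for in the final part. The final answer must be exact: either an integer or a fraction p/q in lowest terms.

56081

Stage 1: total draws C(17,4) = 2380; complement C(9,4) = 126; favorable 2380 - 126 = 2254; P = 161/170; answer 161/170
Stage 2: W1 = 161/170; threaded value p + q = 331; c = -3; f(2) = 1*(-35) - 2*(-3) = -29; iterating: f(2)=-29, f(3)=41, f(4)=99, f(5)=17, f(6)=-181, f(7)=-215, f(8)=147, f(9)=577, f(10)=283, f(11)=-871; answer -871
Stage 3: W2 = -871; m = -19; remainder = value at the root: -8*(-19)^3 + 3*(-19)^2 - 7*(-19)^1 - 7 = (54872) + (1083) + (133) + (-7) = 56081; answer 56081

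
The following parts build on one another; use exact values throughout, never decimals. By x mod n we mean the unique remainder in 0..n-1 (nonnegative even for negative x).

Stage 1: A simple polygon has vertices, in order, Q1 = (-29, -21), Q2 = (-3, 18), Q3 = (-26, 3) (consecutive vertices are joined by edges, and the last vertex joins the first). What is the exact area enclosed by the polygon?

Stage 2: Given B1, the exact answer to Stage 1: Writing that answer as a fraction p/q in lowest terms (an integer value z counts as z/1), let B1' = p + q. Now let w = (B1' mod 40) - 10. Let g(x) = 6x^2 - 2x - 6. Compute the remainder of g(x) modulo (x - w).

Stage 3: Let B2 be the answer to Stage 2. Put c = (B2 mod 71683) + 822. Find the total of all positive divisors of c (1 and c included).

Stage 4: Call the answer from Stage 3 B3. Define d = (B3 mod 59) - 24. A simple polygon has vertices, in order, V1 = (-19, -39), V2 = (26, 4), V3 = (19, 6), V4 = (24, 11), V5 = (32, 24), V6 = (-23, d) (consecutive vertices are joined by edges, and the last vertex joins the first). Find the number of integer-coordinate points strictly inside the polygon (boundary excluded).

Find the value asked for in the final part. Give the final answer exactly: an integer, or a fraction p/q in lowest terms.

Stage 1: cross terms: (-29*18 - -3*-21)=-585, (-3*3 - -26*18)=459, (-26*-21 - -29*3)=633; twice the area = |507| = 507; area = 507/2; answer 507/2
Stage 2: B1 = 507/2; threaded value p + q = 509; w = 19; remainder = value at the root: 6*(19)^2 - 2*(19)^1 - 6 = (2166) + (-38) + (-6) = 2122; answer 2122
Stage 3: B2 = 2122; c = 2944; 2944 = 2^7 * 23; sigma = (1 + 2 + 4 + 8 + 16 + 32 + 64 + 128) * (1 + 23) = 255 * 24 = 6120; answer 6120
Stage 4: B3 = 6120; d = 19; cross terms: (-19*4 - 26*-39)=938, (26*6 - 19*4)=80, (19*11 - 24*6)=65, (24*24 - 32*11)=224, (32*19 - -23*24)=1160, (-23*-39 - -19*19)=1258; twice the area = |3725| = 3725; area = 3725/2; boundary points = 1 + 1 + 5 + 1 + 5 + 2 = 15; strictly interior points = area - boundary/2 + 1 = 1856; answer 1856

1856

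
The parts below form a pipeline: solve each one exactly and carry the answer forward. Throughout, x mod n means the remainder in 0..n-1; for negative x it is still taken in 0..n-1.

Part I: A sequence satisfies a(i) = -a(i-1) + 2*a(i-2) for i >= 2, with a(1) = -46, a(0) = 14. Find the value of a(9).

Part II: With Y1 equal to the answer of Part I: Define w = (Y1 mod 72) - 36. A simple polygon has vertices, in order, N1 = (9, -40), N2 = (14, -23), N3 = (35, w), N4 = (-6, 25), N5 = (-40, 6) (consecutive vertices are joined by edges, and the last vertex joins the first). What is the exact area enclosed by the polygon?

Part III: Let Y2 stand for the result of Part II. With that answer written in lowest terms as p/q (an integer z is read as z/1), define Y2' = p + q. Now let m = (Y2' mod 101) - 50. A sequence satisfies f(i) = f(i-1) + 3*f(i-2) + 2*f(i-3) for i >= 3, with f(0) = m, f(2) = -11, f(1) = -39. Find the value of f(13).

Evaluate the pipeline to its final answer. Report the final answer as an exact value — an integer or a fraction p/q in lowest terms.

-691651

Part I: a(2) = -1*(-46) + 2*(14) = 74; iterating: a(2)=74, a(3)=-166, a(4)=314, a(5)=-646, a(6)=1274, a(7)=-2566, a(8)=5114, a(9)=-10246; answer -10246
Part II: Y1 = -10246; w = 14; cross terms: (9*-23 - 14*-40)=353, (14*14 - 35*-23)=1001, (35*25 - -6*14)=959, (-6*6 - -40*25)=964, (-40*-40 - 9*6)=1546; twice the area = |4823| = 4823; area = 4823/2; answer 4823/2
Part III: Y2 = 4823/2; threaded value p + q = 4825; m = 28; f(3) = 1*(-11) + 3*(-39) + 2*(28) = -72; iterating: f(3)=-72, f(4)=-183, f(5)=-421, f(6)=-1114, f(7)=-2743, f(8)=-6927, f(9)=-17384, f(10)=-43651, f(11)=-109657, f(12)=-275378, f(13)=-691651; answer -691651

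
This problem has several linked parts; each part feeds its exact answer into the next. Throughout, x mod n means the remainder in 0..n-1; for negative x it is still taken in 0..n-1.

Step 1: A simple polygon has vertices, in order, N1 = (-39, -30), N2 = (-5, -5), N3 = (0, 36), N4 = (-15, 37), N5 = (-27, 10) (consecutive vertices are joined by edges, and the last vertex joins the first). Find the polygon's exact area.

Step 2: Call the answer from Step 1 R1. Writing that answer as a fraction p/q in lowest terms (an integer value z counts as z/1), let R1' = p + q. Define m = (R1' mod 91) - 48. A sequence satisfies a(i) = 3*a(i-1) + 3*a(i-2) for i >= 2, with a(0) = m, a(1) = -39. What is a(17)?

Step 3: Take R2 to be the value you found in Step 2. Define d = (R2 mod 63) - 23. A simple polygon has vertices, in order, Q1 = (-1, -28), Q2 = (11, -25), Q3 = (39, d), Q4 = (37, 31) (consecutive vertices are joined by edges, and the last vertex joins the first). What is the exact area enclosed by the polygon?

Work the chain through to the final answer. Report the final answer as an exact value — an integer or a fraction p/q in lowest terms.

587

Step 1: cross terms: (-39*-5 - -5*-30)=45, (-5*36 - 0*-5)=-180, (0*37 - -15*36)=540, (-15*10 - -27*37)=849, (-27*-30 - -39*10)=1200; twice the area = |2454| = 2454; area = 1227; answer 1227
Step 2: R1 = 1227; threaded value p + q = 1228; m = -3; a(2) = 3*(-39) + 3*(-3) = -126; iterating: a(2)=-126, a(3)=-495, a(4)=-1863, a(5)=-7074, a(6)=-26811, a(7)=-101655, a(8)=-385398, a(9)=-1461159, a(10)=-5539671, a(11)=-21002490, a(12)=-79626483, a(13)=-301886919, a(14)=-1144540206, a(15)=-4339281375, a(16)=-16451464743, a(17)=-62372238354; answer -62372238354
Step 3: R2 = -62372238354; d = 13; cross terms: (-1*-25 - 11*-28)=333, (11*13 - 39*-25)=1118, (39*31 - 37*13)=728, (37*-28 - -1*31)=-1005; twice the area = |1174| = 1174; area = 587; answer 587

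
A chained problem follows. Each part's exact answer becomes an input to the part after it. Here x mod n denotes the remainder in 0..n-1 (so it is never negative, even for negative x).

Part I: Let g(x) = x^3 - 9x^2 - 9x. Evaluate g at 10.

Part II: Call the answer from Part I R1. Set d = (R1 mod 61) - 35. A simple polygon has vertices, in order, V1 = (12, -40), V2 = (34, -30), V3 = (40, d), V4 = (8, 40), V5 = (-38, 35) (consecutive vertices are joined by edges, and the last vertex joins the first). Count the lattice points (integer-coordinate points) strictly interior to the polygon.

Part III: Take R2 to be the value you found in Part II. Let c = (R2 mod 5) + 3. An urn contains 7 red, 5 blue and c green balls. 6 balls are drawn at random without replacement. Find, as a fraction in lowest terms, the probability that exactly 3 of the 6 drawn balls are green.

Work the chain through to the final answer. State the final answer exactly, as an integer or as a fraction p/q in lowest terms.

Part I: 1*(10)^3 - 9*(10)^2 - 9*(10)^1 = (1000) + (-900) + (-90) = 10; answer 10
Part II: R1 = 10; d = -25; cross terms: (12*-30 - 34*-40)=1000, (34*-25 - 40*-30)=350, (40*40 - 8*-25)=1800, (8*35 - -38*40)=1800, (-38*-40 - 12*35)=1100; twice the area = |6050| = 6050; area = 3025; boundary points = 2 + 1 + 1 + 1 + 25 = 30; strictly interior points = area - boundary/2 + 1 = 3011; answer 3011
Part III: R2 = 3011; c = 4; total draws C(16,6) = 8008; favorable C(4,3)*C(12,3) = 880; P = 10/91; answer 10/91

10/91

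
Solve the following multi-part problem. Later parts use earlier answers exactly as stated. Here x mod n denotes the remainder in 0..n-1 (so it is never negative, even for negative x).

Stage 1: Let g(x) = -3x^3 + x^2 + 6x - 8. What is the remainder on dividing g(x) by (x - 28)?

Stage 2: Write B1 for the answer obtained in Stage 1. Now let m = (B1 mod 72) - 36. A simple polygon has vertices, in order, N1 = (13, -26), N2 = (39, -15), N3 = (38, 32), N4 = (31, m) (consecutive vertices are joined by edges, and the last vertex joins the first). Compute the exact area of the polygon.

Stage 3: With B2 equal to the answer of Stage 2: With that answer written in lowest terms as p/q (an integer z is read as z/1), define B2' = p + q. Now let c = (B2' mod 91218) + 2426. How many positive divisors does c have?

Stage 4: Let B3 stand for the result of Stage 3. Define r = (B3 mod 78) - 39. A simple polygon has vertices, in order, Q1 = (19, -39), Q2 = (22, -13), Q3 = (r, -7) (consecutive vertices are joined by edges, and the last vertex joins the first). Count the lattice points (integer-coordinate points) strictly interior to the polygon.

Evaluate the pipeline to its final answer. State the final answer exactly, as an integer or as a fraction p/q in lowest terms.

772

Stage 1: remainder = value at the root: -3*(28)^3 + 1*(28)^2 + 6*(28)^1 - 8 = (-65856) + (784) + (168) + (-8) = -64912; answer -64912
Stage 2: B1 = -64912; m = -4; cross terms: (13*-15 - 39*-26)=819, (39*32 - 38*-15)=1818, (38*-4 - 31*32)=-1144, (31*-26 - 13*-4)=-754; twice the area = |739| = 739; area = 739/2; answer 739/2
Stage 3: B2 = 739/2; threaded value p + q = 741; c = 3167; 3167 is prime, so its only divisors are 1 and 3167; count = 2; answer 2
Stage 4: B3 = 2; r = -37; cross terms: (19*-13 - 22*-39)=611, (22*-7 - -37*-13)=-635, (-37*-39 - 19*-7)=1576; twice the area = |1552| = 1552; area = 776; boundary points = 1 + 1 + 8 = 10; strictly interior points = area - boundary/2 + 1 = 772; answer 772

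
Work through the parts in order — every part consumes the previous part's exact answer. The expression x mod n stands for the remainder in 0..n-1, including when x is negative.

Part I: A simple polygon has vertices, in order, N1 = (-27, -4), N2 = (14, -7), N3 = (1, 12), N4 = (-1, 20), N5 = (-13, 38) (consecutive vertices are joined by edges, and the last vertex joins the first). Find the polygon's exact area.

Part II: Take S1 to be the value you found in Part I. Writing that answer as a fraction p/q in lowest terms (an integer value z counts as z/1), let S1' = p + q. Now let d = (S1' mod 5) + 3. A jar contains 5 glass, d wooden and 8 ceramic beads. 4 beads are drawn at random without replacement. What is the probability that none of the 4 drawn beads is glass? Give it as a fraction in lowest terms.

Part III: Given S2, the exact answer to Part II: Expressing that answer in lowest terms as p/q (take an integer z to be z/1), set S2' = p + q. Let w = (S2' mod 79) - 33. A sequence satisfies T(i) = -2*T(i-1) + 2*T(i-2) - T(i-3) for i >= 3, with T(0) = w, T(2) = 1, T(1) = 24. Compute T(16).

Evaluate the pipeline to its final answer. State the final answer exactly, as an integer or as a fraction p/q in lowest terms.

Part I: cross terms: (-27*-7 - 14*-4)=245, (14*12 - 1*-7)=175, (1*20 - -1*12)=32, (-1*38 - -13*20)=222, (-13*-4 - -27*38)=1078; twice the area = |1752| = 1752; area = 876; answer 876
Part II: S1 = 876; threaded value p + q = 877; d = 5; total draws C(18,4) = 3060; favorable C(13,4) = 715; P = 143/612; answer 143/612
Part III: S2 = 143/612; threaded value p + q = 755; w = 11; T(3) = -2*(1) + 2*(24) - 1*(11) = 35; iterating: T(3)=35, T(4)=-92, T(5)=253, T(6)=-725, T(7)=2048, T(8)=-5799, T(9)=16419, T(10)=-46484, T(11)=131605, T(12)=-372597, T(13)=1054888, T(14)=-2986575, T(15)=8455523, T(16)=-23939084; answer -23939084

-23939084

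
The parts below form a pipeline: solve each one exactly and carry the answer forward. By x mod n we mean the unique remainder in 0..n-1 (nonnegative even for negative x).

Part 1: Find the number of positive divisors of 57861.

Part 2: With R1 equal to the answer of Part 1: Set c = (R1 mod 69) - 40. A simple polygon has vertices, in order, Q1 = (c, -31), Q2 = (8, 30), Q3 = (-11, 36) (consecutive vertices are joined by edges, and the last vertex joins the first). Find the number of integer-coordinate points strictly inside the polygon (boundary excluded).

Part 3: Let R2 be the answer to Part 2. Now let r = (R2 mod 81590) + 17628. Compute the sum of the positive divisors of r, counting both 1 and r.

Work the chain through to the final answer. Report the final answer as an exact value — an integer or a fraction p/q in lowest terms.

Part 1: 57861 = 3^3 * 2143; number of divisors = (3+1) * (1+1) = 8; answer 8
Part 2: R1 = 8; c = -32; cross terms: (-32*30 - 8*-31)=-712, (8*36 - -11*30)=618, (-11*-31 - -32*36)=1493; twice the area = |1399| = 1399; area = 1399/2; boundary points = 1 + 1 + 1 = 3; strictly interior points = area - boundary/2 + 1 = 699; answer 699
Part 3: R2 = 699; r = 18327; 18327 = 3 * 41 * 149; sigma = (1 + 3) * (1 + 41) * (1 + 149) = 4 * 42 * 150 = 25200; answer 25200

25200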